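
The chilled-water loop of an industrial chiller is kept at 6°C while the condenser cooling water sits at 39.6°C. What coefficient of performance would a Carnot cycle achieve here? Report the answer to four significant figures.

8.308

In absolute terms T_C = 279.15 K and T_H = 312.75 K, so ΔT = 33.60 K.
For a reversible cycle, COP_Carnot = T_C/ΔT = 279.15/33.60 = 8.308.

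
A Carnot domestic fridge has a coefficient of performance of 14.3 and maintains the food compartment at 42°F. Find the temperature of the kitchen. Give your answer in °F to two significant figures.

COP_R = T_C/(T_H − T_C) gives T_H − T_C = T_C/COP.
With T_C = 278.71 K, T_H = 278.71 × (1 + 1/14.3) = 298.20 K.
Converting, 298.20 K = 77.08°F.

77 °F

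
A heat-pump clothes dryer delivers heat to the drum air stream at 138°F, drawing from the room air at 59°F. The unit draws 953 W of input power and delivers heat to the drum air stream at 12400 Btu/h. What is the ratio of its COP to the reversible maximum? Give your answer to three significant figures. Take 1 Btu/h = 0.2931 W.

Converting, Q̇_H = 12400 Btu/h = 3634 W, so COP_actual = Q̇_H/Ẇ = 3634/953.0 = 3.814.
In absolute terms T_C = 288.15 K and T_H = 332.04 K, so ΔT = 43.89 K.
COP_Carnot = T_H/ΔT = 332.04/43.89 = 7.565.
η_II = COP_actual/COP_Carnot = 3.814/7.565 = 0.5041.

0.504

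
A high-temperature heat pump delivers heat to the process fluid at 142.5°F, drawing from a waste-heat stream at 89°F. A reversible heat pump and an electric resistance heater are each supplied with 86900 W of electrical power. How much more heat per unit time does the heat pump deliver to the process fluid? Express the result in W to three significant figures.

In absolute terms T_C = 304.82 K and T_H = 334.54 K, so ΔT = 29.72 K.
COP_Carnot = T_H/ΔT = 334.54/29.72 = 11.26.
The heat pump delivers Q̇_H = COP × Ẇ = 978100 W; the resistance heater delivers Ẇ = 86900 W.
Extra = (COP − 1)·Ẇ = 891200 W.

891000 W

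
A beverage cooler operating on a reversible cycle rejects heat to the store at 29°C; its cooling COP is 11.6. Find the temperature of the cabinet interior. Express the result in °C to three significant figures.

5.02 °C

For a Carnot refrigerator COP_R = T_C/(T_H − T_C), so T_C = COP·T_H/(1 + COP).
With T_H = 302.15 K, T_C = 11.6 × 302.15/12.60 = 278.17 K.
Converting, 278.17 K = 5.02°C.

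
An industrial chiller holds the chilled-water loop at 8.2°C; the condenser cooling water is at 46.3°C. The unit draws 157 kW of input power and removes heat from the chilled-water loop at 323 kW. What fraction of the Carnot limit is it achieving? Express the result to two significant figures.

COP_actual = Q̇_C/Ẇ = 323.0/157.0 = 2.057.
In absolute terms T_C = 281.35 K and T_H = 319.45 K, so ΔT = 38.10 K.
COP_Carnot = T_C/ΔT = 281.35/38.10 = 7.385.
η_II = COP_actual/COP_Carnot = 2.057/7.385 = 0.2786.

0.28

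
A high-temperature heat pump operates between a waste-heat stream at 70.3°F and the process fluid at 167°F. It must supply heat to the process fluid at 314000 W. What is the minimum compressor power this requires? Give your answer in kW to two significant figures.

In absolute terms T_C = 294.43 K and T_H = 348.15 K, so ΔT = 53.72 K.
COP_Carnot = T_H/ΔT = 348.15/53.72 = 6.481.
Ẇ_min = Q̇/COP_Carnot = 314000/6.481 = 48450 W = 48.45 kW.

48 kW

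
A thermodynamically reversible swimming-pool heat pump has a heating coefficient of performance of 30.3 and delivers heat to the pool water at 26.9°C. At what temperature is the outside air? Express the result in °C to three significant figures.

COP_HP = T_H/(T_H − T_C) gives T_H − T_C = T_H/COP.
With T_H = 300.05 K, T_C = 300.05 × (1 − 1/30.3) = 290.15 K.
Converting, 290.15 K = 17.00°C.

17.0 °C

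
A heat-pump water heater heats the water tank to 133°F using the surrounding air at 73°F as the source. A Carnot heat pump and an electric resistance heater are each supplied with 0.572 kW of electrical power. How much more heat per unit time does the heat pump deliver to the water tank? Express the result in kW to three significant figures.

In absolute terms T_C = 295.93 K and T_H = 329.26 K, so ΔT = 33.33 K.
COP_Carnot = T_H/ΔT = 329.26/33.33 = 9.878.
The heat pump delivers Q̇_H = COP × Ẇ = 5.650 kW; the resistance heater delivers Ẇ = 0.5720 kW.
Extra = (COP − 1)·Ẇ = 5.078 kW.

5.08 kW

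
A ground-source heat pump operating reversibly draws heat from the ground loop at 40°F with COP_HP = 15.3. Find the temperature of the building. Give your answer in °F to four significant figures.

74.94 °F

COP_HP = T_H/(T_H − T_C) rearranges to T_H = COP·T_C/(COP − 1).
With T_C = 277.59 K, T_H = 15.3 × 277.59/14.30 = 297.01 K.
Converting, 297.01 K = 74.94°F.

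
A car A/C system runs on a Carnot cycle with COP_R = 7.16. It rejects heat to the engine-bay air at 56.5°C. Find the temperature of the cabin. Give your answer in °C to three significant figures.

16.1 °C

For a Carnot refrigerator COP_R = T_C/(T_H − T_C), so T_C = COP·T_H/(1 + COP).
With T_H = 329.65 K, T_C = 7.16 × 329.65/8.160 = 289.25 K.
Converting, 289.25 K = 16.10°C.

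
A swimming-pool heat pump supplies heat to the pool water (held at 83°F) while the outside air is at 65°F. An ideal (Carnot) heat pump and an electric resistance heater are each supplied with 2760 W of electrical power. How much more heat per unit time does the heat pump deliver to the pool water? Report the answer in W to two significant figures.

80000 W

In absolute terms T_C = 291.48 K and T_H = 301.48 K, so ΔT = 10.00 K.
COP_Carnot = T_H/ΔT = 301.48/10.00 = 30.15.
The heat pump delivers Q̇_H = COP × Ẇ = 83210 W; the resistance heater delivers Ẇ = 2760 W.
Extra = (COP − 1)·Ẇ = 80450 W.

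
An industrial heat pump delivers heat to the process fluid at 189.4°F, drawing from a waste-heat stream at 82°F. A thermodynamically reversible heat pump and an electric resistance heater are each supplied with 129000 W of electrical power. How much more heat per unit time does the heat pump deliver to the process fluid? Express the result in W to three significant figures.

651000 W

In absolute terms T_C = 300.93 K and T_H = 360.59 K, so ΔT = 59.67 K.
COP_Carnot = T_H/ΔT = 360.59/59.67 = 6.043.
The heat pump delivers Q̇_H = COP × Ẇ = 779600 W; the resistance heater delivers Ẇ = 129000 W.
Extra = (COP − 1)·Ẇ = 650600 W.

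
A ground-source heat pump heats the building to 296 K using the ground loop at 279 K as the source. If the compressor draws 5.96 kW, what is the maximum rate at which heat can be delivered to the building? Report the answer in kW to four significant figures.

103.8 kW

The reservoir spacing is ΔT = 296 − 279 = 17.00 K.
COP_Carnot = T_H/ΔT = 296.00/17.00 = 17.41.
Q̇_max = COP_Carnot × Ẇ = 17.41 × 5.960 kW = 103.8 kW.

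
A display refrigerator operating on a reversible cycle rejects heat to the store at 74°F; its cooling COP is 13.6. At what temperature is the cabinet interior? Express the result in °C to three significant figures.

For a Carnot refrigerator COP_R = T_C/(T_H − T_C), so T_C = COP·T_H/(1 + COP).
With T_H = 296.48 K, T_C = 13.6 × 296.48/14.60 = 276.18 K.
Converting, 276.18 K = 3.03°C.

3.03 °C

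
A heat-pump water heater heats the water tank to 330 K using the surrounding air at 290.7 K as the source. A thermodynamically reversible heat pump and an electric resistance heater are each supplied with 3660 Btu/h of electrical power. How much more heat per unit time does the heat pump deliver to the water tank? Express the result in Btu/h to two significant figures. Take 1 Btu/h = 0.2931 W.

27000 Btu/h

The reservoir spacing is ΔT = 330 − 290.7 = 39.30 K.
COP_Carnot = T_H/ΔT = 330.00/39.30 = 8.397.
The heat pump delivers Q̇_H = COP × Ẇ = 30730 Btu/h; the resistance heater delivers Ẇ = 3660 Btu/h.
Extra = (COP − 1)·Ẇ = 27070 Btu/h.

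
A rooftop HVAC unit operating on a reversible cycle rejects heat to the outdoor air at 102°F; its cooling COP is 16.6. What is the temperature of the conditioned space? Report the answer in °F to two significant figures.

For a Carnot refrigerator COP_R = T_C/(T_H − T_C), so T_C = COP·T_H/(1 + COP).
With T_H = 312.04 K, T_C = 16.6 × 312.04/17.60 = 294.31 K.
Converting, 294.31 K = 70.09°F.

70 °F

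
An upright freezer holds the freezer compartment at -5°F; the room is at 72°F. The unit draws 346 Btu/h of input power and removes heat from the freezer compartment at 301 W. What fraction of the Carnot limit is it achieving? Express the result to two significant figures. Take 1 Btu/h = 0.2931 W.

0.50

Converting, Q̇_C = 301.0 W = 1027 Btu/h, so COP_actual = Q̇_C/Ẇ = 1027/346.0 = 2.968.
In absolute terms T_C = 252.59 K and T_H = 295.37 K, so ΔT = 42.78 K.
COP_Carnot = T_C/ΔT = 252.59/42.78 = 5.905.
η_II = COP_actual/COP_Carnot = 2.968/5.905 = 0.5027.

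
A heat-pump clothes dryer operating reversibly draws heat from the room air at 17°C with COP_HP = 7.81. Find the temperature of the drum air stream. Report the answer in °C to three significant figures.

59.6 °C

COP_HP = T_H/(T_H − T_C) rearranges to T_H = COP·T_C/(COP − 1).
With T_C = 290.15 K, T_H = 7.81 × 290.15/6.810 = 332.76 K.
Converting, 332.76 K = 59.61°C.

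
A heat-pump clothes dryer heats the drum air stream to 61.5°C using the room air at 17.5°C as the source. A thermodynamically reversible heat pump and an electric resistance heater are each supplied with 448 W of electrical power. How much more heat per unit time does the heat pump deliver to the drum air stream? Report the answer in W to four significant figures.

In absolute terms T_C = 290.65 K and T_H = 334.65 K, so ΔT = 44.00 K.
COP_Carnot = T_H/ΔT = 334.65/44.00 = 7.606.
The heat pump delivers Q̇_H = COP × Ẇ = 3407 W; the resistance heater delivers Ẇ = 448.0 W.
Extra = (COP − 1)·Ẇ = 2959 W.

2959 W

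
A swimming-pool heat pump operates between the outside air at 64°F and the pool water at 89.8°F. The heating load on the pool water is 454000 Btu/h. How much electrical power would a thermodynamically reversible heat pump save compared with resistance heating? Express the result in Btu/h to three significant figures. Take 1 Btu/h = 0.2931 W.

433000 Btu/h

In absolute terms T_C = 290.93 K and T_H = 305.26 K, so ΔT = 14.33 K.
COP_Carnot = T_H/ΔT = 305.26/14.33 = 21.30.
Resistance heating needs Ẇ_res = Q̇_H = 454000 Btu/h; the reversible heat pump needs only Ẇ_hp = Q̇_H/COP = 21320 Btu/h.
Saving = 454000 − 21320 = 432700 Btu/h.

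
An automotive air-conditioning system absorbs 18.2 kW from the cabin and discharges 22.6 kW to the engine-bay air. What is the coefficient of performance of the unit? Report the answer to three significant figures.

The first law gives Q̇_H = Q̇_C + Ẇ, so the three rates are Q̇_C = 18.20, Q̇_H = 22.60, Ẇ = 4.400 kW.
COP_R = Q̇_C/Ẇ = 18.20/4.400 = 4.136.

4.14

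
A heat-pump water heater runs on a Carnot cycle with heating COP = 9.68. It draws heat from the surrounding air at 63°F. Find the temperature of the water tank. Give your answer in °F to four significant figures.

123.2 °F

COP_HP = T_H/(T_H − T_C) rearranges to T_H = COP·T_C/(COP − 1).
With T_C = 290.37 K, T_H = 9.68 × 290.37/8.680 = 323.83 K.
Converting, 323.83 K = 123.22°F.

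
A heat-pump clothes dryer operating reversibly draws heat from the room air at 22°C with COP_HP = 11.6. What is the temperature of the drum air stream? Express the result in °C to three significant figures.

49.8 °C

COP_HP = T_H/(T_H − T_C) rearranges to T_H = COP·T_C/(COP − 1).
With T_C = 295.15 K, T_H = 11.6 × 295.15/10.60 = 322.99 K.
Converting, 322.99 K = 49.84°C.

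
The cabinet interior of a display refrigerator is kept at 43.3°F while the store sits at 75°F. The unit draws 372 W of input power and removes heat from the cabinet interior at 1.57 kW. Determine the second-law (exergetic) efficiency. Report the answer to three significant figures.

Converting, Q̇_C = 1.570 kW = 1570 W, so COP_actual = Q̇_C/Ẇ = 1570/372.0 = 4.220.
In absolute terms T_C = 279.43 K and T_H = 297.04 K, so ΔT = 17.61 K.
COP_Carnot = T_C/ΔT = 279.43/17.61 = 15.87.
η_II = COP_actual/COP_Carnot = 4.220/15.87 = 0.2660.

0.266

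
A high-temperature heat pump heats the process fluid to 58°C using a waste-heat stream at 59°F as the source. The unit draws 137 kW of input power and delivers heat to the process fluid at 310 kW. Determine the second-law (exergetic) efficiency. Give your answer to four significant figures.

0.2938

COP_actual = Q̇_H/Ẇ = 310.0/137.0 = 2.263.
In absolute terms T_C = 288.15 K and T_H = 331.15 K, so ΔT = 43.00 K.
COP_Carnot = T_H/ΔT = 331.15/43.00 = 7.701.
η_II = COP_actual/COP_Carnot = 2.263/7.701 = 0.2938.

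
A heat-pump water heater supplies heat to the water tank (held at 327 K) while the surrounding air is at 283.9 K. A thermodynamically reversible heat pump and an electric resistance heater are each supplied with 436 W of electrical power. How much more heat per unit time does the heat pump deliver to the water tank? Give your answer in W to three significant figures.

The reservoir spacing is ΔT = 327 − 283.9 = 43.10 K.
COP_Carnot = T_H/ΔT = 327.00/43.10 = 7.587.
The heat pump delivers Q̇_H = COP × Ẇ = 3308 W; the resistance heater delivers Ẇ = 436.0 W.
Extra = (COP − 1)·Ẇ = 2872 W.

2870 W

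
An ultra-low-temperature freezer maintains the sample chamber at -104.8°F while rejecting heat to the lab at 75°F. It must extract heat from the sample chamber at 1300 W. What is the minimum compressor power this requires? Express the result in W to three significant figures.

659 W

In absolute terms T_C = 197.15 K and T_H = 297.04 K, so ΔT = 99.89 K.
COP_Carnot = T_C/ΔT = 197.15/99.89 = 1.974.
Ẇ_min = Q̇/COP_Carnot = 1300/1.974 = 658.7 W.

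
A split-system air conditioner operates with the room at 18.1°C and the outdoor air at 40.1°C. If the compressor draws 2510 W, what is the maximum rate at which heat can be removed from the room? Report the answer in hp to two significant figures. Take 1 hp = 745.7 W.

In absolute terms T_C = 291.25 K and T_H = 313.25 K, so ΔT = 22.00 K.
COP_Carnot = T_C/ΔT = 291.25/22.00 = 13.24.
Q̇_max = COP_Carnot × Ẇ = 13.24 × 2510 W = 33230 W = 44.56 hp.

45 hp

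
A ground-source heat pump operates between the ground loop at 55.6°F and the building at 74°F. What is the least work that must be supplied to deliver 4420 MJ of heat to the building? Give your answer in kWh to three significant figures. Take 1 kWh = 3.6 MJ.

42.3 kWh

In absolute terms T_C = 286.26 K and T_H = 296.48 K, so ΔT = 10.22 K.
The reversible limit is COP_HP = T_H/ΔT = 29.00, so W_min = Q_H/COP = Q_H·ΔT/T_H.
W_min = 4420 × 10.22/296.48 = 152.4 MJ = 42.33 kWh.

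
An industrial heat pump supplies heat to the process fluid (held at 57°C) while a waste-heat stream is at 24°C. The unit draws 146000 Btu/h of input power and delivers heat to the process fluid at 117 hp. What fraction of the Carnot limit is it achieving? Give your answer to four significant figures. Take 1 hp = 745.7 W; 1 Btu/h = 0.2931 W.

0.2038

Converting, Q̇_H = 117.0 hp = 297700 Btu/h, so COP_actual = Q̇_H/Ẇ = 297700/146000 = 2.039.
In absolute terms T_C = 297.15 K and T_H = 330.15 K, so ΔT = 33.00 K.
COP_Carnot = T_H/ΔT = 330.15/33.00 = 10.00.
η_II = COP_actual/COP_Carnot = 2.039/10.00 = 0.2038.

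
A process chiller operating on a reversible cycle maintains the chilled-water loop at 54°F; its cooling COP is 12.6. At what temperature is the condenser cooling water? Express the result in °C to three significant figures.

COP_R = T_C/(T_H − T_C) gives T_H − T_C = T_C/COP.
With T_C = 285.37 K, T_H = 285.37 × (1 + 1/12.6) = 308.02 K.
Converting, 308.02 K = 34.87°C.

34.9 °C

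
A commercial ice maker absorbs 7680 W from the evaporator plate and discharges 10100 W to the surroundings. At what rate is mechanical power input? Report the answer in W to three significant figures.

2420 W

For a cyclic device the first law requires Q̇_H = Q̇_C + Ẇ.
Ẇ = Q̇_H − Q̇_C = 2420 W.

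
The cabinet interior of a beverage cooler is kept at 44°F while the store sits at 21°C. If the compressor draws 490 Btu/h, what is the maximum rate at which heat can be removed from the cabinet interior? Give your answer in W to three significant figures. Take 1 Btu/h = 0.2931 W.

In absolute terms T_C = 279.82 K and T_H = 294.15 K, so ΔT = 14.33 K.
COP_Carnot = T_C/ΔT = 279.82/14.33 = 19.52.
Q̇_max = COP_Carnot × Ẇ = 19.52 × 490.0 Btu/h = 9566 Btu/h = 2804 W.

2800 W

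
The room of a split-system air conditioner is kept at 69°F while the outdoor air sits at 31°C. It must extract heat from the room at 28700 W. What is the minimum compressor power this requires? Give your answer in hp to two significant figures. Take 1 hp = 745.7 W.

1.4 hp

In absolute terms T_C = 293.71 K and T_H = 304.15 K, so ΔT = 10.44 K.
COP_Carnot = T_C/ΔT = 293.71/10.44 = 28.12.
Ẇ_min = Q̇/COP_Carnot = 28700/28.12 = 1021 W = 1.369 hp.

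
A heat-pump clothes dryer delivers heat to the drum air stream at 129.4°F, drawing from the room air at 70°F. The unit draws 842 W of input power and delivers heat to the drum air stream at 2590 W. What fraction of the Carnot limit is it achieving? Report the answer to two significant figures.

0.31

COP_actual = Q̇_H/Ẇ = 2590/842.0 = 3.076.
In absolute terms T_C = 294.26 K and T_H = 327.26 K, so ΔT = 33.00 K.
COP_Carnot = T_H/ΔT = 327.26/33.00 = 9.917.
η_II = COP_actual/COP_Carnot = 3.076/9.917 = 0.3102.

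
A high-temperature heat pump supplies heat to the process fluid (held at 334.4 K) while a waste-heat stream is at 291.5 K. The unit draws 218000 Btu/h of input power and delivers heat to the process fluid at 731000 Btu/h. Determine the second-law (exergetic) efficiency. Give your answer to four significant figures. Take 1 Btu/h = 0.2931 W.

0.4302

COP_actual = Q̇_H/Ẇ = 731000/218000 = 3.353.
The reservoir spacing is ΔT = 334.4 − 291.5 = 42.90 K.
COP_Carnot = T_H/ΔT = 334.40/42.90 = 7.795.
η_II = COP_actual/COP_Carnot = 3.353/7.795 = 0.4302.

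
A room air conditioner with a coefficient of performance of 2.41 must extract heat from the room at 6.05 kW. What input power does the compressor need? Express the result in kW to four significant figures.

Ẇ = Q̇_C/COP = 6.050/2.41 = 2.510 kW.

2.510 kW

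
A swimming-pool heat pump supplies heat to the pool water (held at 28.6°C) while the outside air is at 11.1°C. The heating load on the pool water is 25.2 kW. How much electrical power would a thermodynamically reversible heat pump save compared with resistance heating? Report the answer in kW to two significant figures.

In absolute terms T_C = 284.25 K and T_H = 301.75 K, so ΔT = 17.50 K.
COP_Carnot = T_H/ΔT = 301.75/17.50 = 17.24.
Resistance heating needs Ẇ_res = Q̇_H = 25.20 kW; the reversible heat pump needs only Ẇ_hp = Q̇_H/COP = 1.461 kW.
Saving = 25.20 − 1.461 = 23.74 kW.

24 kW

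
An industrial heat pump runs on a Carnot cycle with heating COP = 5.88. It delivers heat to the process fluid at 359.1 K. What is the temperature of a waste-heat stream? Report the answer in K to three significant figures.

298 K

COP_HP = T_H/(T_H − T_C) gives T_H − T_C = T_H/COP.
With T_H = 359.10 K, T_C = 359.10 × (1 − 1/5.88) = 298.03 K.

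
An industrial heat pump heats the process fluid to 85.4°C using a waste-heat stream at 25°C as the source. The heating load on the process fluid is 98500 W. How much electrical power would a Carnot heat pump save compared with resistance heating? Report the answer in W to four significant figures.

In absolute terms T_C = 298.15 K and T_H = 358.55 K, so ΔT = 60.40 K.
COP_Carnot = T_H/ΔT = 358.55/60.40 = 5.936.
Resistance heating needs Ẇ_res = Q̇_H = 98500 W; the reversible heat pump needs only Ẇ_hp = Q̇_H/COP = 16590 W.
Saving = 98500 − 16590 = 81910 W.

81910 W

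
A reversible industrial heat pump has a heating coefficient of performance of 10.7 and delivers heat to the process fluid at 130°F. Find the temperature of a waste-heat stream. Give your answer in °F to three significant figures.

COP_HP = T_H/(T_H − T_C) gives T_H − T_C = T_H/COP.
With T_H = 327.59 K, T_C = 327.59 × (1 − 1/10.7) = 296.98 K.
Converting, 296.98 K = 74.89°F.

74.9 °F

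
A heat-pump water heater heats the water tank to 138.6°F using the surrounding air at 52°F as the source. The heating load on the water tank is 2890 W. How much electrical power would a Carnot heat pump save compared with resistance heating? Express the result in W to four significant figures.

2472 W

In absolute terms T_C = 284.26 K and T_H = 332.37 K, so ΔT = 48.11 K.
COP_Carnot = T_H/ΔT = 332.37/48.11 = 6.908.
Resistance heating needs Ẇ_res = Q̇_H = 2890 W; the reversible heat pump needs only Ẇ_hp = Q̇_H/COP = 418.3 W.
Saving = 2890 − 418.3 = 2472 W.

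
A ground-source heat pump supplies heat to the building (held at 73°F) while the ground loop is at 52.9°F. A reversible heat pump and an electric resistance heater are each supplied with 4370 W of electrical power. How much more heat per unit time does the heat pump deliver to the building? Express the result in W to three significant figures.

In absolute terms T_C = 284.76 K and T_H = 295.93 K, so ΔT = 11.17 K.
COP_Carnot = T_H/ΔT = 295.93/11.17 = 26.50.
The heat pump delivers Q̇_H = COP × Ẇ = 115800 W; the resistance heater delivers Ẇ = 4370 W.
Extra = (COP − 1)·Ẇ = 111400 W.

111000 W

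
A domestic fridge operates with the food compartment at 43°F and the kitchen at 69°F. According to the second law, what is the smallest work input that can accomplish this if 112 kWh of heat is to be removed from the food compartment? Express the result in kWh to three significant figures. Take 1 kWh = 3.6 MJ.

In absolute terms T_C = 279.26 K and T_H = 293.71 K, so ΔT = 14.44 K.
The reversible limit is COP_R = T_C/ΔT = 19.33, so W_min = Q_C/COP = Q_C·ΔT/T_C.
W_min = 112.0 × 14.44/279.26 = 5.793 kWh.

5.79 kWh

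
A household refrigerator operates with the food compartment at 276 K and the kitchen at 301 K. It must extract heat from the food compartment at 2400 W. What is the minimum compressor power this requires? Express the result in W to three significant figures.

217 W

The reservoir spacing is ΔT = 301 − 276 = 25.00 K.
COP_Carnot = T_C/ΔT = 276.00/25.00 = 11.04.
Ẇ_min = Q̇/COP_Carnot = 2400/11.04 = 217.4 W.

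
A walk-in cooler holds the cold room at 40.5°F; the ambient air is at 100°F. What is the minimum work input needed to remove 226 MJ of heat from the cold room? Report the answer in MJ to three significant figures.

In absolute terms T_C = 277.87 K and T_H = 310.93 K, so ΔT = 33.06 K.
The reversible limit is COP_R = T_C/ΔT = 8.406, so W_min = Q_C/COP = Q_C·ΔT/T_C.
W_min = 226.0 × 33.06/277.87 = 26.88 MJ.

26.9 MJ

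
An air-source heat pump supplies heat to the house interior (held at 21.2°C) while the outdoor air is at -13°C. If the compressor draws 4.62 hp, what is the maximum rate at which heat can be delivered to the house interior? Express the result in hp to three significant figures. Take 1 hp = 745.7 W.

39.8 hp

In absolute terms T_C = 260.15 K and T_H = 294.35 K, so ΔT = 34.20 K.
COP_Carnot = T_H/ΔT = 294.35/34.20 = 8.607.
Q̇_max = COP_Carnot × Ẇ = 8.607 × 4.620 hp = 39.76 hp.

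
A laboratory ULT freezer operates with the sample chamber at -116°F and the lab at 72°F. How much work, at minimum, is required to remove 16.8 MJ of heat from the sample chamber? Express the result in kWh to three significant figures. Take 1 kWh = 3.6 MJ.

2.55 kWh

In absolute terms T_C = 190.93 K and T_H = 295.37 K, so ΔT = 104.4 K.
The reversible limit is COP_R = T_C/ΔT = 1.828, so W_min = Q_C/COP = Q_C·ΔT/T_C.
W_min = 16.80 × 104.4/190.93 = 9.190 MJ = 2.553 kWh.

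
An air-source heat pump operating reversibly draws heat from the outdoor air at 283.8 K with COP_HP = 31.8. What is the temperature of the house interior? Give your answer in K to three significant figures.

293 K

COP_HP = T_H/(T_H − T_C) rearranges to T_H = COP·T_C/(COP − 1).
With T_C = 283.80 K, T_H = 31.8 × 283.80/30.80 = 293.01 K.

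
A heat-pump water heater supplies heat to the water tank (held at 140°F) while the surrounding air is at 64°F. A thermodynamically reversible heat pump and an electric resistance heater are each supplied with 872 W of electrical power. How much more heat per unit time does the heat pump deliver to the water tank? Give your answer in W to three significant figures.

In absolute terms T_C = 290.93 K and T_H = 333.15 K, so ΔT = 42.22 K.
COP_Carnot = T_H/ΔT = 333.15/42.22 = 7.890.
The heat pump delivers Q̇_H = COP × Ẇ = 6880 W; the resistance heater delivers Ẇ = 872.0 W.
Extra = (COP − 1)·Ẇ = 6008 W.

6010 W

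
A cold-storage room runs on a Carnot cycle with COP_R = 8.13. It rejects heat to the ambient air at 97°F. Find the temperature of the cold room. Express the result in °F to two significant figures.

For a Carnot refrigerator COP_R = T_C/(T_H − T_C), so T_C = COP·T_H/(1 + COP).
With T_H = 309.26 K, T_C = 8.13 × 309.26/9.130 = 275.39 K.
Converting, 275.39 K = 36.03°F.

36 °F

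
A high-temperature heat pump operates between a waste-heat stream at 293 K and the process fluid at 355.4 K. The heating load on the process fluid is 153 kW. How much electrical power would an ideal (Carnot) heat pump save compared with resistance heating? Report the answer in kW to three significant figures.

The reservoir spacing is ΔT = 355.4 − 293 = 62.40 K.
COP_Carnot = T_H/ΔT = 355.40/62.40 = 5.696.
Resistance heating needs Ẇ_res = Q̇_H = 153.0 kW; the reversible heat pump needs only Ẇ_hp = Q̇_H/COP = 26.86 kW.
Saving = 153.0 − 26.86 = 126.1 kW.

126 kW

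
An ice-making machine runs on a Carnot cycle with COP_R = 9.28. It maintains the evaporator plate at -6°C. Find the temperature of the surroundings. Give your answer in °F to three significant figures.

73.0 °F

COP_R = T_C/(T_H − T_C) gives T_H − T_C = T_C/COP.
With T_C = 267.15 K, T_H = 267.15 × (1 + 1/9.28) = 295.94 K.
Converting, 295.94 K = 73.02°F.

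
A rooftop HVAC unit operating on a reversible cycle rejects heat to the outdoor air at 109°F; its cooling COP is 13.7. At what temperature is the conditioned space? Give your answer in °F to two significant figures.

For a Carnot refrigerator COP_R = T_C/(T_H − T_C), so T_C = COP·T_H/(1 + COP).
With T_H = 315.93 K, T_C = 13.7 × 315.93/14.70 = 294.44 K.
Converting, 294.44 K = 70.31°F.

70 °F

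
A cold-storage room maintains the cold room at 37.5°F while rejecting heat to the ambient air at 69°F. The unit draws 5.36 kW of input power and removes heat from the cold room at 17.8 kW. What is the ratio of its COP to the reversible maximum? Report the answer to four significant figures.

COP_actual = Q̇_C/Ẇ = 17.80/5.360 = 3.321.
In absolute terms T_C = 276.21 K and T_H = 293.71 K, so ΔT = 17.50 K.
COP_Carnot = T_C/ΔT = 276.21/17.50 = 15.78.
η_II = COP_actual/COP_Carnot = 3.321/15.78 = 0.2104.

0.2104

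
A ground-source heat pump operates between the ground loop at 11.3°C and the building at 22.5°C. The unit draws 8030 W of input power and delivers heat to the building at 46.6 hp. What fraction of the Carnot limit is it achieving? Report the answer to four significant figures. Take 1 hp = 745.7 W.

Converting, Q̇_H = 46.60 hp = 34750 W, so COP_actual = Q̇_H/Ẇ = 34750/8030 = 4.327.
In absolute terms T_C = 284.45 K and T_H = 295.65 K, so ΔT = 11.20 K.
COP_Carnot = T_H/ΔT = 295.65/11.20 = 26.40.
η_II = COP_actual/COP_Carnot = 4.327/26.40 = 0.1639.

0.1639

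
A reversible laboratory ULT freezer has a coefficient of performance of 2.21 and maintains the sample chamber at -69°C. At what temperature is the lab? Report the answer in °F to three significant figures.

74.1 °F

COP_R = T_C/(T_H − T_C) gives T_H − T_C = T_C/COP.
With T_C = 204.15 K, T_H = 204.15 × (1 + 1/2.21) = 296.53 K.
Converting, 296.53 K = 74.08°F.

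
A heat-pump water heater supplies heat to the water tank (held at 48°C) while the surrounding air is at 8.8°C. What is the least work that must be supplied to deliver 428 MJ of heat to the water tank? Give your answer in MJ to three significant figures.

52.2 MJ

In absolute terms T_C = 281.95 K and T_H = 321.15 K, so ΔT = 39.20 K.
The reversible limit is COP_HP = T_H/ΔT = 8.193, so W_min = Q_H/COP = Q_H·ΔT/T_H.
W_min = 428.0 × 39.20/321.15 = 52.24 MJ.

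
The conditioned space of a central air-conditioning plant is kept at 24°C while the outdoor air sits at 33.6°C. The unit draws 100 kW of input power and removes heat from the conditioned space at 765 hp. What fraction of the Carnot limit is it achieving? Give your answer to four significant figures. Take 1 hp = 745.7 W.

0.1843

Converting, Q̇_C = 765.0 hp = 570.5 kW, so COP_actual = Q̇_C/Ẇ = 570.5/100.0 = 5.705.
In absolute terms T_C = 297.15 K and T_H = 306.75 K, so ΔT = 9.600 K.
COP_Carnot = T_C/ΔT = 297.15/9.600 = 30.95.
η_II = COP_actual/COP_Carnot = 5.705/30.95 = 0.1843.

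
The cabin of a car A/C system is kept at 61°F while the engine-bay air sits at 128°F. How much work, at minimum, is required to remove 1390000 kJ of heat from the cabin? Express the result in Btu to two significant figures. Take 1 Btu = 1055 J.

In absolute terms T_C = 289.26 K and T_H = 326.48 K, so ΔT = 37.22 K.
The reversible limit is COP_R = T_C/ΔT = 7.771, so W_min = Q_C/COP = Q_C·ΔT/T_C.
W_min = 1390000 × 37.22/289.26 = 178900 kJ = 169500 Btu.

170000 Btu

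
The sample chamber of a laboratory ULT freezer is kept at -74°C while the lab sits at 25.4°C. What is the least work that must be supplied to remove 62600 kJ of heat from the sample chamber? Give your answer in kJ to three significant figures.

In absolute terms T_C = 199.15 K and T_H = 298.55 K, so ΔT = 99.40 K.
The reversible limit is COP_R = T_C/ΔT = 2.004, so W_min = Q_C/COP = Q_C·ΔT/T_C.
W_min = 62600 × 99.40/199.15 = 31240 kJ.

31200 kJ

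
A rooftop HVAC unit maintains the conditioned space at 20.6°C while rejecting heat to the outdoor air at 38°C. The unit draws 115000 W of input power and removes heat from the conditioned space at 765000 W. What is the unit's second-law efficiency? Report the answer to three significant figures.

COP_actual = Q̇_C/Ẇ = 765000/115000 = 6.652.
In absolute terms T_C = 293.75 K and T_H = 311.15 K, so ΔT = 17.40 K.
COP_Carnot = T_C/ΔT = 293.75/17.40 = 16.88.
η_II = COP_actual/COP_Carnot = 6.652/16.88 = 0.3940.

0.394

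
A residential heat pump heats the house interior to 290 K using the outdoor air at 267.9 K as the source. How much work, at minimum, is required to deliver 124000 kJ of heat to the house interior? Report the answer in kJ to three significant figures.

9450 kJ

The reservoir spacing is ΔT = 290 − 267.9 = 22.10 K.
The reversible limit is COP_HP = T_H/ΔT = 13.12, so W_min = Q_H/COP = Q_H·ΔT/T_H.
W_min = 124000 × 22.10/290.00 = 9450 kJ.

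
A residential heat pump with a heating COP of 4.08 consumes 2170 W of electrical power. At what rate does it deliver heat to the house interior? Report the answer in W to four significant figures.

Q̇_H = COP_HP × Ẇ = 4.08 × 2170 = 8854 W.

8854 W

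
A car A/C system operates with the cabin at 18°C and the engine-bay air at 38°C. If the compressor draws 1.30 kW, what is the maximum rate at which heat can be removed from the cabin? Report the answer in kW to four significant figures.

In absolute terms T_C = 291.15 K and T_H = 311.15 K, so ΔT = 20.00 K.
COP_Carnot = T_C/ΔT = 291.15/20.00 = 14.56.
Q̇_max = COP_Carnot × Ẇ = 14.56 × 1.300 kW = 18.92 kW.

18.92 kW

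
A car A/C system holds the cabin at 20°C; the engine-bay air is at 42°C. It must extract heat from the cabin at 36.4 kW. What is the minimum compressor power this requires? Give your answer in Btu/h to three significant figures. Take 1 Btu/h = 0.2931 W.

9320 Btu/h

In absolute terms T_C = 293.15 K and T_H = 315.15 K, so ΔT = 22.00 K.
COP_Carnot = T_C/ΔT = 293.15/22.00 = 13.33.
Ẇ_min = Q̇/COP_Carnot = 36.40/13.33 = 2.732 kW = 9320 Btu/h.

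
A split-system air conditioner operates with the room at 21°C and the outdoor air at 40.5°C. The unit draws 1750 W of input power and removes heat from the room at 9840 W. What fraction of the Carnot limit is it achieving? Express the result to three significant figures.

COP_actual = Q̇_C/Ẇ = 9840/1750 = 5.623.
In absolute terms T_C = 294.15 K and T_H = 313.65 K, so ΔT = 19.50 K.
COP_Carnot = T_C/ΔT = 294.15/19.50 = 15.08.
η_II = COP_actual/COP_Carnot = 5.623/15.08 = 0.3728.

0.373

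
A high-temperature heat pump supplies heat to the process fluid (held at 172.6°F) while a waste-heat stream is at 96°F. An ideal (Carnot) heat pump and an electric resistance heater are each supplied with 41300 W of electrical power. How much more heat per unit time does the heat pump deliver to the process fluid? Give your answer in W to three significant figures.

300000 W

In absolute terms T_C = 308.71 K and T_H = 351.26 K, so ΔT = 42.56 K.
COP_Carnot = T_H/ΔT = 351.26/42.56 = 8.254.
The heat pump delivers Q̇_H = COP × Ẇ = 340900 W; the resistance heater delivers Ẇ = 41300 W.
Extra = (COP − 1)·Ẇ = 299600 W.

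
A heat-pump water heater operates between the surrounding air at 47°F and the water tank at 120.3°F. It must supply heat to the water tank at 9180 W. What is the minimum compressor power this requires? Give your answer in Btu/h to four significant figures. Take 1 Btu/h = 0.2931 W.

3958 Btu/h

In absolute terms T_C = 281.48 K and T_H = 322.21 K, so ΔT = 40.72 K.
COP_Carnot = T_H/ΔT = 322.21/40.72 = 7.912.
Ẇ_min = Q̇/COP_Carnot = 9180/7.912 = 1160 W = 3958 Btu/h.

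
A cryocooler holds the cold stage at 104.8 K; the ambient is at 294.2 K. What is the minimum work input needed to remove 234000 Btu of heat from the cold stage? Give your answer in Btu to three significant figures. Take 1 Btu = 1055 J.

The reservoir spacing is ΔT = 294.2 − 104.8 = 189.4 K.
The reversible limit is COP_R = T_C/ΔT = 0.5533, so W_min = Q_C/COP = Q_C·ΔT/T_C.
W_min = 234000 × 189.4/104.80 = 422900 Btu.

423000 Btu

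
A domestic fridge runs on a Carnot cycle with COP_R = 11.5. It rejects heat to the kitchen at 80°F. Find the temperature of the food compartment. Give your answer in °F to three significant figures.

For a Carnot refrigerator COP_R = T_C/(T_H − T_C), so T_C = COP·T_H/(1 + COP).
With T_H = 299.82 K, T_C = 11.5 × 299.82/12.50 = 275.83 K.
Converting, 275.83 K = 36.83°F.

36.8 °F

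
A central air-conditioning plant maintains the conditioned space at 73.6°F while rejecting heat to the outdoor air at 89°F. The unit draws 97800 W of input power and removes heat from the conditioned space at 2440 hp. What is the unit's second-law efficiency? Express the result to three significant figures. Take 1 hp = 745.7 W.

Converting, Q̇_C = 2440 hp = 1820000 W, so COP_actual = Q̇_C/Ẇ = 1820000/97800 = 18.60.
In absolute terms T_C = 296.26 K and T_H = 304.82 K, so ΔT = 8.556 K.
COP_Carnot = T_C/ΔT = 296.26/8.556 = 34.63.
η_II = COP_actual/COP_Carnot = 18.60/34.63 = 0.5373.

0.537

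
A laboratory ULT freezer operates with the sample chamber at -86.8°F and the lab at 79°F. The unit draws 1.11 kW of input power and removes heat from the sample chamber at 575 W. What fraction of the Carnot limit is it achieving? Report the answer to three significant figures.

0.230

Converting, Q̇_C = 575.0 W = 0.5750 kW, so COP_actual = Q̇_C/Ẇ = 0.5750/1.110 = 0.5180.
In absolute terms T_C = 207.15 K and T_H = 299.26 K, so ΔT = 92.11 K.
COP_Carnot = T_C/ΔT = 207.15/92.11 = 2.249.
η_II = COP_actual/COP_Carnot = 0.5180/2.249 = 0.2303.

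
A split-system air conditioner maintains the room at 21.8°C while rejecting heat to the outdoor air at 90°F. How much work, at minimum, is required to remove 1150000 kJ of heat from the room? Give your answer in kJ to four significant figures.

40640 kJ

In absolute terms T_C = 294.95 K and T_H = 305.37 K, so ΔT = 10.42 K.
The reversible limit is COP_R = T_C/ΔT = 28.30, so W_min = Q_C/COP = Q_C·ΔT/T_C.
W_min = 1150000 × 10.42/294.95 = 40640 kJ.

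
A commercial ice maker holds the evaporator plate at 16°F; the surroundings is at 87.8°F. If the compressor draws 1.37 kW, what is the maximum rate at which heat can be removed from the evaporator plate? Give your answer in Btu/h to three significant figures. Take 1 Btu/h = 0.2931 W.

31000 Btu/h

In absolute terms T_C = 264.26 K and T_H = 304.15 K, so ΔT = 39.89 K.
COP_Carnot = T_C/ΔT = 264.26/39.89 = 6.625.
Q̇_max = COP_Carnot × Ẇ = 6.625 × 1.370 kW = 9.076 kW = 30970 Btu/h.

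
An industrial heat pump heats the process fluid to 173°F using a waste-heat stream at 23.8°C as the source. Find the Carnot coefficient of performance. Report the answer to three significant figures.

In absolute terms T_C = 296.95 K and T_H = 351.48 K, so ΔT = 54.53 K.
For a reversible cycle, COP_Carnot = T_H/ΔT = 351.48/54.53 = 6.445.

6.45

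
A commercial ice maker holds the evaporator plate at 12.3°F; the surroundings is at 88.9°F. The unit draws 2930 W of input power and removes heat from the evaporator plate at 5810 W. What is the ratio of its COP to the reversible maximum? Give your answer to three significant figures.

0.322

COP_actual = Q̇_C/Ẇ = 5810/2930 = 1.983.
In absolute terms T_C = 262.21 K and T_H = 304.76 K, so ΔT = 42.56 K.
COP_Carnot = T_C/ΔT = 262.21/42.56 = 6.161.
η_II = COP_actual/COP_Carnot = 1.983/6.161 = 0.3218.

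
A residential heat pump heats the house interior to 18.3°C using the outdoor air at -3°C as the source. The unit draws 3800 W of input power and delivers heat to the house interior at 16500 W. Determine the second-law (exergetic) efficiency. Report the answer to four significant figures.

0.3173

COP_actual = Q̇_H/Ẇ = 16500/3800 = 4.342.
In absolute terms T_C = 270.15 K and T_H = 291.45 K, so ΔT = 21.30 K.
COP_Carnot = T_H/ΔT = 291.45/21.30 = 13.68.
η_II = COP_actual/COP_Carnot = 4.342/13.68 = 0.3173.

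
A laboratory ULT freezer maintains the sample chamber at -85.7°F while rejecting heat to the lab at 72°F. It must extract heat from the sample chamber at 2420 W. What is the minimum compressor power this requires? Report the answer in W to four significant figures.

1020 W

In absolute terms T_C = 207.76 K and T_H = 295.37 K, so ΔT = 87.61 K.
COP_Carnot = T_C/ΔT = 207.76/87.61 = 2.371.
Ẇ_min = Q̇/COP_Carnot = 2420/2.371 = 1020 W.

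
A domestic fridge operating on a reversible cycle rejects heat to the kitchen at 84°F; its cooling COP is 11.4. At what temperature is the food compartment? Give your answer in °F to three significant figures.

40.2 °F

For a Carnot refrigerator COP_R = T_C/(T_H − T_C), so T_C = COP·T_H/(1 + COP).
With T_H = 302.04 K, T_C = 11.4 × 302.04/12.40 = 277.68 K.
Converting, 277.68 K = 40.16°F.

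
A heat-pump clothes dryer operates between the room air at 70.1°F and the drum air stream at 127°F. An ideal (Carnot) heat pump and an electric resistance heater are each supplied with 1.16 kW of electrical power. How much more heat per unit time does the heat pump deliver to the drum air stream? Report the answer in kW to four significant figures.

10.80 kW

In absolute terms T_C = 294.32 K and T_H = 325.93 K, so ΔT = 31.61 K.
COP_Carnot = T_H/ΔT = 325.93/31.61 = 10.31.
The heat pump delivers Q̇_H = COP × Ẇ = 11.96 kW; the resistance heater delivers Ẇ = 1.160 kW.
Extra = (COP − 1)·Ẇ = 10.80 kW.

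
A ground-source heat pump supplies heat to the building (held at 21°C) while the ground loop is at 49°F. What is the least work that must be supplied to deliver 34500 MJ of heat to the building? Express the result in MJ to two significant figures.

1400 MJ

In absolute terms T_C = 282.59 K and T_H = 294.15 K, so ΔT = 11.56 K.
The reversible limit is COP_HP = T_H/ΔT = 25.46, so W_min = Q_H/COP = Q_H·ΔT/T_H.
W_min = 34500 × 11.56/294.15 = 1355 MJ.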